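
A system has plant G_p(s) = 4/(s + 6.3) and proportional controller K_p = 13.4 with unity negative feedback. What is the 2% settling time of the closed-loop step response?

Closed-loop transfer function: T(s) = K_p·G_p(s)/(1 + K_p·G_p(s)) = 53.6/(s + 6.3 + 53.6) = 53.6/(s + 59.9).
Time constant τ = 1/59.9 = 0.01669 s, so the 2% settling time is about 4τ = 0.0668 s.

T_s ≈ 0.0668 s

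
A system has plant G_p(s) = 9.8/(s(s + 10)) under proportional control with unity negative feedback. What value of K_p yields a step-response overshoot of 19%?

K_p = 11.7

From %OS = 100·exp(−πζ/√(1−ζ²)) = 19%, ζ = −ln(0.19)/√(π²+ln²(0.19)) = 0.4673.
Characteristic equation s² + 10s + 9.8K_p = 0 gives ζ = 10/(2√(9.8K_p)).
Setting ζ = 0.4673: √(9.8K_p) = 10/(2·0.4673) = 10.7, so K_p = 114.5/9.8 = 11.7.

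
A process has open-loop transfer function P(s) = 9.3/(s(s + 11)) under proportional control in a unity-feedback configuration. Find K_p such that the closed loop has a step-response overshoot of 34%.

K_p = 30.8

From %OS = 100·exp(−πζ/√(1−ζ²)) = 34%, ζ = −ln(0.34)/√(π²+ln²(0.34)) = 0.3248.
Characteristic equation s² + 11s + 9.3K_p = 0 gives ζ = 11/(2√(9.3K_p)).
Setting ζ = 0.3248: √(9.3K_p) = 11/(2·0.3248) = 16.93, so K_p = 286.8/9.3 = 30.8.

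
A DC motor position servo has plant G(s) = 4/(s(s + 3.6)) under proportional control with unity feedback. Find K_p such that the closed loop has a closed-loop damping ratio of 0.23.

K_p = 15.3

Closed-loop characteristic equation: s² + 3.6s + K_p·4 = 0.
So ω_n = √(4K_p) and 2ζω_n = 3.6, giving ζ = 3.6/(2√(4K_p)).
Setting ζ = 0.23: √(4K_p) = 3.6/(2·0.23) = 7.826, so K_p = 61.25/4 = 15.3.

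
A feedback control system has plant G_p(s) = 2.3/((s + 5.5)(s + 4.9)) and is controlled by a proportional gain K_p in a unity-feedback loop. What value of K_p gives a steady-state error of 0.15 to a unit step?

K_p = 66.4

For a type-0 loop with proportional control, e_ss = 1/(1 + K_p·G_p(0)).
G_p(0) = 0.08534. Require 1/(1 + K_p·0.08534) = 0.15, so 1 + 0.08534·K_p = 6.667.
K_p = (6.667 − 1)/0.08534 = 66.4.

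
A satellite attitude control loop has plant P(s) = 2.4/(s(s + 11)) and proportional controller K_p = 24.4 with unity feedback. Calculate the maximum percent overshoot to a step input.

3.89%

The closed-loop denominator s² + 11s + 58.56 gives ω_n = √58.56 = 7.652 and ζ = 11/(2ω_n) = 0.7187.
%OS = 100·exp(−πζ/√(1−ζ²)) = 100·exp(−π·0.7187/√0.4834) = 3.89%.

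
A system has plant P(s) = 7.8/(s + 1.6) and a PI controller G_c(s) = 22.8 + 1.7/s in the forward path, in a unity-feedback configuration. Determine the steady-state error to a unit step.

0

The open loop G_c(s)P(s) has a pole at the origin (type 1), so the static position error constant is infinite and e_ss = 1/(1+∞) = 0.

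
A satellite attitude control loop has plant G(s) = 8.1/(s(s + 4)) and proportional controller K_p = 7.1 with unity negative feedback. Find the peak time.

T_p = 0.429 s

The closed-loop denominator s² + 4s + 57.51 gives ω_n = √57.51 = 7.584 and ζ = 4/(2ω_n) = 0.2637.
Damped frequency ω_d = ω_n√(1−ζ²) = 7.315 rad/s, so peak time T_p = π/ω_d = 0.429 s.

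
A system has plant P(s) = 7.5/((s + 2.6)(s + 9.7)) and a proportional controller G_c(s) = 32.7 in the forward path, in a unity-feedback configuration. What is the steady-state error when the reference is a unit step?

0.0932

The loop is type 0. Static position error constant K_pos = G_c(0)·P(0) = 32.7·0.2974 = 9.724.
Steady-state error to a unit step: e_ss = 1/(1+K_pos) = 1/10.72 = 0.0932.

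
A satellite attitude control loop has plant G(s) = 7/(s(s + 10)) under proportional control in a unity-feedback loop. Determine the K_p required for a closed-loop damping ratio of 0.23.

Closed-loop characteristic equation: s² + 10s + K_p·7 = 0.
So ω_n = √(7K_p) and 2ζω_n = 10, giving ζ = 10/(2√(7K_p)).
Setting ζ = 0.23: √(7K_p) = 10/(2·0.23) = 21.74, so K_p = 472.6/7 = 67.5.

K_p = 67.5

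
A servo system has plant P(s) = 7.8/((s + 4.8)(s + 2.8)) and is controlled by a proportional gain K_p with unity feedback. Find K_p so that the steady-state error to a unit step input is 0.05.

For a type-0 loop with proportional control, e_ss = 1/(1 + K_p·P(0)).
P(0) = 0.5804. Require 1/(1 + K_p·0.5804) = 0.05, so 1 + 0.5804·K_p = 20.
K_p = (20 − 1)/0.5804 = 32.7.

K_p = 32.7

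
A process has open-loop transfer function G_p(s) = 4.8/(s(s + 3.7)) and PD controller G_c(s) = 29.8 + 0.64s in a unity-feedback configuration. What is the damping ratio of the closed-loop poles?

Forward path: (29.8 + 0.64s)·4.8/(s(s+3.7)). The closed-loop characteristic equation is s² + (3.7 + 4.8·0.64)s + 4.8·29.8 = 0.
That is s² + 6.772s + 143 = 0, so ω_n = 11.96 rad/s and ζ = 6.772/(2·11.96) = 0.2831.

ζ = 0.283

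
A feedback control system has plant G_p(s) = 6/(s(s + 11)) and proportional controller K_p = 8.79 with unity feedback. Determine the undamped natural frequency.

The closed-loop denominator is s(s+11) + 8.79·6 = s² + 11s + 52.74.
Matching s² + 2ζω_n s + ω_n²: ω_n = √52.74 = 7.262 rad/s and 2ζω_n = 11, so ζ = 11/(2·7.262) = 0.757.

ω_n = 7.26 rad/s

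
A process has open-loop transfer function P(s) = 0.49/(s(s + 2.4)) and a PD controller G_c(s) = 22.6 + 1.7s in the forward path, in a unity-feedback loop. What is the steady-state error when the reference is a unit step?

The open loop G_c(s)P(s) has a pole at the origin (type 1), so the static position error constant is infinite and e_ss = 1/(1+∞) = 0.

0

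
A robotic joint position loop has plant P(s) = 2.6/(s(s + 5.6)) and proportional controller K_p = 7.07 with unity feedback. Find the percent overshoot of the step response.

6.66%

Closed-loop characteristic equation: s² + 5.6s + 18.38 = 0, so ω_n = 4.287 rad/s and ζ = 5.6/(2·4.287) = 0.6531.
%OS = 100·exp(−πζ/√(1−ζ²)) = 100·exp(−π·0.6531/√0.5735) = 6.66%.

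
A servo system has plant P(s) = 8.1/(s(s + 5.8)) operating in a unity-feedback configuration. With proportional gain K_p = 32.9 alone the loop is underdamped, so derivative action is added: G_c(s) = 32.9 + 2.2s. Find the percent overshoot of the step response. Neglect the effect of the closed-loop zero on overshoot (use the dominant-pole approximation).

3.72%

Forward path: (32.9 + 2.2s)·8.1/(s(s+5.8)). The closed-loop characteristic equation is s² + (5.8 + 8.1·2.2)s + 8.1·32.9 = 0.
That is s² + 23.62s + 266.5 = 0, so ω_n = 16.32 rad/s and ζ = 23.62/(2·16.32) = 0.7235.
%OS = 100·exp(−πζ/√(1−ζ²)) = 3.72%.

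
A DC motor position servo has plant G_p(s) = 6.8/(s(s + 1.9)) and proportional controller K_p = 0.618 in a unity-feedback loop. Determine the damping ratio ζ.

ζ = 0.463

With unity feedback the closed-loop characteristic equation is s² + 1.9s + 0.618·6.8 = s² + 1.9s + 4.202 = 0.
Matching s² + 2ζω_n s + ω_n²: ω_n = √4.202 = 2.05 rad/s and 2ζω_n = 1.9, so ζ = 1.9/(2·2.05) = 0.463.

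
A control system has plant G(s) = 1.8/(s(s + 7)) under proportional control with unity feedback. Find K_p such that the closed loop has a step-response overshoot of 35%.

From %OS = 100·exp(−πζ/√(1−ζ²)) = 35%, ζ = −ln(0.35)/√(π²+ln²(0.35)) = 0.3169.
Characteristic equation s² + 7s + 1.8K_p = 0 gives ζ = 7/(2√(1.8K_p)).
Setting ζ = 0.3169: √(1.8K_p) = 7/(2·0.3169) = 11.04, so K_p = 121.9/1.8 = 67.7.

K_p = 67.7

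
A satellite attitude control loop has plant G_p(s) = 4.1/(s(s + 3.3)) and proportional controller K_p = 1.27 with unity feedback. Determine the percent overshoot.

3.73%

The closed-loop denominator s² + 3.3s + 5.207 gives ω_n = √5.207 = 2.282 and ζ = 3.3/(2ω_n) = 0.7231.
%OS = 100·exp(−πζ/√(1−ζ²)) = 100·exp(−π·0.7231/√0.4771) = 3.73%.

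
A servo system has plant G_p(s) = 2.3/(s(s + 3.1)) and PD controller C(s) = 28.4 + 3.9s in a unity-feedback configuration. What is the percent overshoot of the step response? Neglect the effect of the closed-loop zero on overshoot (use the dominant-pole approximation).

2.94%

Forward path: (28.4 + 3.9s)·2.3/(s(s+3.1)). The closed-loop characteristic equation is s² + (3.1 + 2.3·3.9)s + 2.3·28.4 = 0.
That is s² + 12.07s + 65.32 = 0, so ω_n = 8.082 rad/s and ζ = 12.07/(2·8.082) = 0.7467.
%OS = 100·exp(−πζ/√(1−ζ²)) = 2.94%.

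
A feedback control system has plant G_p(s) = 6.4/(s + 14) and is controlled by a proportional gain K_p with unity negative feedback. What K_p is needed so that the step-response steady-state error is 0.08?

The loop is type 0, so e_ss(step) = 1/(1 + K_pos) with K_pos = K_p·G_p(0).
G_p(0) = 0.4571. Require 1/(1 + K_p·0.4571) = 0.08, so 1 + 0.4571·K_p = 12.5.
K_p = (12.5 − 1)/0.4571 = 25.2.

K_p = 25.2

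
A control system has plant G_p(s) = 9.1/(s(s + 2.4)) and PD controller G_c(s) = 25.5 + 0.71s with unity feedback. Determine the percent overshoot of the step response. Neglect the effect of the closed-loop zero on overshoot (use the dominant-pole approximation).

38.5%

Forward path: (25.5 + 0.71s)·9.1/(s(s+2.4)). The closed-loop characteristic equation is s² + (2.4 + 9.1·0.71)s + 9.1·25.5 = 0.
That is s² + 8.861s + 232 = 0, so ω_n = 15.23 rad/s and ζ = 8.861/(2·15.23) = 0.2908.
%OS = 100·exp(−πζ/√(1−ζ²)) = 38.5%.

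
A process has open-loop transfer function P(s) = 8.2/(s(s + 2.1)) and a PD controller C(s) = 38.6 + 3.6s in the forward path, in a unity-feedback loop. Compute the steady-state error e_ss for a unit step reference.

The open loop C(s)P(s) has a pole at the origin (type 1), so the static position error constant is infinite and e_ss = 1/(1+∞) = 0.

0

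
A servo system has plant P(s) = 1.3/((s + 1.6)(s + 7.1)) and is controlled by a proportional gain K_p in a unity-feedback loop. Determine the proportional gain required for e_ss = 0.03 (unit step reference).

K_p = 283

Steady-state error for a unit step on this type-0 loop is 1/(1 + K_p·P(0)).
P(0) = 0.1144. Require 1/(1 + K_p·0.1144) = 0.03, so 1 + 0.1144·K_p = 33.33.
K_p = (33.33 − 1)/0.1144 = 283.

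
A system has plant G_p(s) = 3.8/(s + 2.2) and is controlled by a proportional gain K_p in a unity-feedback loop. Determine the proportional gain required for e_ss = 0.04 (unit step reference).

For a type-0 loop with proportional control, e_ss = 1/(1 + K_p·G_p(0)).
G_p(0) = 1.727. Require 1/(1 + K_p·1.727) = 0.04, so 1 + 1.727·K_p = 25.
K_p = (25 − 1)/1.727 = 13.9.

K_p = 13.9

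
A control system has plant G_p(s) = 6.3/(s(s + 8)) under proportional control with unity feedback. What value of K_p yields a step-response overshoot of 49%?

K_p = 51.8

From %OS = 100·exp(−πζ/√(1−ζ²)) = 49%, ζ = −ln(0.49)/√(π²+ln²(0.49)) = 0.2214.
Characteristic equation s² + 8s + 6.3K_p = 0 gives ζ = 8/(2√(6.3K_p)).
Setting ζ = 0.2214: √(6.3K_p) = 8/(2·0.2214) = 18.06, so K_p = 326.3/6.3 = 51.8.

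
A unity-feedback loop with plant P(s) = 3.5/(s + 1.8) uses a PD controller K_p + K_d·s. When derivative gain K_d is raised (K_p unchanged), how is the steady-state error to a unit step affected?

K_d affects only the transient (the s-coefficient); the DC loop gain, and hence e_ss, depends only on K_p.

unchanged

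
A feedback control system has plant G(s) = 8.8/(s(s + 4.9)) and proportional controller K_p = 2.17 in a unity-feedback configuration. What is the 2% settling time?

The closed-loop denominator s² + 4.9s + 19.1 gives ω_n = √19.1 = 4.37 and ζ = 4.9/(2ω_n) = 0.5607.
2% settling time T_s ≈ 4/(ζω_n) = 4/2.45 = 1.63 s.

T_s ≈ 1.63 s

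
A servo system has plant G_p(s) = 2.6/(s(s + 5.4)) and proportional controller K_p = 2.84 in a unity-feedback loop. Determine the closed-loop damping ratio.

1 + K_p·G_p(s) = 0 gives s² + 5.4s + 7.384 = 0.
Matching s² + 2ζω_n s + ω_n²: ω_n = √7.384 = 2.717 rad/s and 2ζω_n = 5.4, so ζ = 5.4/(2·2.717) = 0.994.

ζ = 0.994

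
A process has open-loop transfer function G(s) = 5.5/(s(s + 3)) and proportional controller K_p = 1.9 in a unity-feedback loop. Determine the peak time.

Closed-loop characteristic equation: s² + 3s + 10.45 = 0, so ω_n = 3.233 rad/s and ζ = 3/(2·3.233) = 0.464.
Damped frequency ω_d = ω_n√(1−ζ²) = 2.864 rad/s, so peak time T_p = π/ω_d = 1.1 s.

T_p = 1.1 s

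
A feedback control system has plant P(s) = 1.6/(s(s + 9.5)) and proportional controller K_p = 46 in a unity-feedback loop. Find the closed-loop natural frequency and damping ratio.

The closed-loop denominator is s(s+9.5) + 46·1.6 = s² + 9.5s + 73.6.
So ω_n² = 73.6 ⇒ ω_n = 8.579 rad/s, and ζ = 9.5/(2ω_n) = 0.554.

ω_n = 8.58 rad/s, ζ = 0.554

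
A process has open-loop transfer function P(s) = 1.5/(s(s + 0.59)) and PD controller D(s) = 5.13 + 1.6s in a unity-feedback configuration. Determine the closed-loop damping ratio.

ζ = 0.539

Forward path: (5.13 + 1.6s)·1.5/(s(s+0.59)). The closed-loop characteristic equation is s² + (0.59 + 1.5·1.6)s + 1.5·5.13 = 0.
That is s² + 2.99s + 7.695 = 0, so ω_n = 2.774 rad/s and ζ = 2.99/(2·2.774) = 0.5389.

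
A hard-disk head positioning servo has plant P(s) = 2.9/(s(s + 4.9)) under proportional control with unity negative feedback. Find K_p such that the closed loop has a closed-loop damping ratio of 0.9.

Closed-loop characteristic equation: s² + 4.9s + K_p·2.9 = 0.
So ω_n = √(2.9K_p) and 2ζω_n = 4.9, giving ζ = 4.9/(2√(2.9K_p)).
Setting ζ = 0.9: √(2.9K_p) = 4.9/(2·0.9) = 2.722, so K_p = 7.41/2.9 = 2.56.

K_p = 2.56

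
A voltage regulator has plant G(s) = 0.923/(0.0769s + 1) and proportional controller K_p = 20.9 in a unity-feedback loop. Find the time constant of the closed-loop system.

τ = 0.00379 s

Closed loop: T(s) = K_p·G/(1+K_p·G) = 19.29/(0.0769s + 1 + 19.29), with pole at s = −(1 + 19.29)/0.0769 = −263.9.
Closed-loop time constant τ = 1/263.9 = 0.00379 s.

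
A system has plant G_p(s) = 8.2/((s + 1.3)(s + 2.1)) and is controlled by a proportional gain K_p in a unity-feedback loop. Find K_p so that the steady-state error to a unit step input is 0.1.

K_p = 3

The loop is type 0, so e_ss(step) = 1/(1 + K_pos) with K_pos = K_p·G_p(0).
G_p(0) = 3.004. Require 1/(1 + K_p·3.004) = 0.1, so 1 + 3.004·K_p = 10.
K_p = (10 − 1)/3.004 = 3.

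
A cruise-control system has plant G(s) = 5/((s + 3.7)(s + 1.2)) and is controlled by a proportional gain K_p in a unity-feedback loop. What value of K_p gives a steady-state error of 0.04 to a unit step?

K_p = 21.3

For a type-0 loop with proportional control, e_ss = 1/(1 + K_p·G(0)).
G(0) = 1.126. Require 1/(1 + K_p·1.126) = 0.04, so 1 + 1.126·K_p = 25.
K_p = (25 − 1)/1.126 = 21.3.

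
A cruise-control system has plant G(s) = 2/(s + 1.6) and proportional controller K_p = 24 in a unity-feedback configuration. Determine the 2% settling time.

Closed-loop transfer function: T(s) = K_p·G(s)/(1 + K_p·G(s)) = 48/(s + 1.6 + 48) = 48/(s + 49.6).
Time constant τ = 1/49.6 = 0.02016 s, so the 2% settling time is about 4τ = 0.0806 s.

T_s ≈ 0.0806 s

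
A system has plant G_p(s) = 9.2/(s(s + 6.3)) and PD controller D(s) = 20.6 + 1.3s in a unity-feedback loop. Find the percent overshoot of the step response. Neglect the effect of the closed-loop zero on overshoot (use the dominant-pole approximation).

Forward path: (20.6 + 1.3s)·9.2/(s(s+6.3)). The closed-loop characteristic equation is s² + (6.3 + 9.2·1.3)s + 9.2·20.6 = 0.
That is s² + 18.26s + 189.5 = 0, so ω_n = 13.77 rad/s and ζ = 18.26/(2·13.77) = 0.6632.
%OS = 100·exp(−πζ/√(1−ζ²)) = 6.18%.

6.18%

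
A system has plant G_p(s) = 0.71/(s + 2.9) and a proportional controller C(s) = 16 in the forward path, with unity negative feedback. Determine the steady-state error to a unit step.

0.203

The loop is type 0. Static position error constant K_pos = C(0)·G_p(0) = 16·0.2448 = 3.917.
Steady-state error to a unit step: e_ss = 1/(1+K_pos) = 1/4.917 = 0.203.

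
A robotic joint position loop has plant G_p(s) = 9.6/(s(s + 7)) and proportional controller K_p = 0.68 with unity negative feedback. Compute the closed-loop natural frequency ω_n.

ω_n = 2.55 rad/s

The closed-loop denominator is s(s+7) + 0.68·9.6 = s² + 7s + 6.528.
So ω_n² = 6.528 ⇒ ω_n = 2.555 rad/s, and ζ = 7/(2ω_n) = 1.37.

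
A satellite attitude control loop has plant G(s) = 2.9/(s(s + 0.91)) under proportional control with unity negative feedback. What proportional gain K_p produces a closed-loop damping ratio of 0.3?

Closed-loop characteristic equation: s² + 0.91s + K_p·2.9 = 0.
So ω_n = √(2.9K_p) and 2ζω_n = 0.91, giving ζ = 0.91/(2√(2.9K_p)).
Setting ζ = 0.3: √(2.9K_p) = 0.91/(2·0.3) = 1.517, so K_p = 2.3/2.9 = 0.793.

K_p = 0.793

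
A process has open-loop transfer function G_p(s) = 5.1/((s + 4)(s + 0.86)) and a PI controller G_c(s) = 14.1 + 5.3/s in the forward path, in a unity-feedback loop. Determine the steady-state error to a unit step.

0

The open loop G_c(s)G_p(s) has a pole at the origin (type 1), so the static position error constant is infinite and e_ss = 1/(1+∞) = 0.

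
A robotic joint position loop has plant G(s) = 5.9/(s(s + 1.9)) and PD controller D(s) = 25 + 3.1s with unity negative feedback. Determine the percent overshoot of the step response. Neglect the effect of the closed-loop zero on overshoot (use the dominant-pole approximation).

0.912%

Forward path: (25 + 3.1s)·5.9/(s(s+1.9)). The closed-loop characteristic equation is s² + (1.9 + 5.9·3.1)s + 5.9·25 = 0.
That is s² + 20.19s + 147.5 = 0, so ω_n = 12.14 rad/s and ζ = 20.19/(2·12.14) = 0.8312.
%OS = 100·exp(−πζ/√(1−ζ²)) = 0.912%.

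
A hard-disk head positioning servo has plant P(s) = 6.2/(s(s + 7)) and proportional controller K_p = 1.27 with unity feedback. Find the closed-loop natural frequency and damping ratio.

ω_n = 2.81 rad/s, ζ = 1.25

1 + K_p·P(s) = 0 gives s² + 7s + 7.874 = 0.
Matching s² + 2ζω_n s + ω_n²: ω_n = √7.874 = 2.806 rad/s and 2ζω_n = 7, so ζ = 7/(2·2.806) = 1.25.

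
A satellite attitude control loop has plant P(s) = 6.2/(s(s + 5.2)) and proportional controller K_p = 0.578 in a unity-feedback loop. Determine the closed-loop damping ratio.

ζ = 1.37

With unity feedback the closed-loop characteristic equation is s² + 5.2s + 0.578·6.2 = s² + 5.2s + 3.584 = 0.
Matching s² + 2ζω_n s + ω_n²: ω_n = √3.584 = 1.893 rad/s and 2ζω_n = 5.2, so ζ = 5.2/(2·1.893) = 1.37.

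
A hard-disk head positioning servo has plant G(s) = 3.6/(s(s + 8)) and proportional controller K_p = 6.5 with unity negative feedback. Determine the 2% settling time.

The closed-loop denominator s² + 8s + 23.4 gives ω_n = √23.4 = 4.837 and ζ = 8/(2ω_n) = 0.8269.
2% settling time T_s ≈ 4/(ζω_n) = 4/4 = 1 s.

T_s ≈ 1 s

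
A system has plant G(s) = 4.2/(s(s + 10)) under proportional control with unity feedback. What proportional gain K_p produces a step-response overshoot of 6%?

K_p = 13.4

From %OS = 100·exp(−πζ/√(1−ζ²)) = 6%, ζ = −ln(0.06)/√(π²+ln²(0.06)) = 0.6671.
Characteristic equation s² + 10s + 4.2K_p = 0 gives ζ = 10/(2√(4.2K_p)).
Setting ζ = 0.6671: √(4.2K_p) = 10/(2·0.6671) = 7.495, so K_p = 56.17/4.2 = 13.4.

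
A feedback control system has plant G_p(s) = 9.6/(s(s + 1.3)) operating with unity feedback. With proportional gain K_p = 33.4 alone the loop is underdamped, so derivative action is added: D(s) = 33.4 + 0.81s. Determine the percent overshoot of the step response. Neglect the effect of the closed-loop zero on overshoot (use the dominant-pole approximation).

43.9%

Forward path: (33.4 + 0.81s)·9.6/(s(s+1.3)). The closed-loop characteristic equation is s² + (1.3 + 9.6·0.81)s + 9.6·33.4 = 0.
That is s² + 9.076s + 320.6 = 0, so ω_n = 17.91 rad/s and ζ = 9.076/(2·17.91) = 0.2534.
%OS = 100·exp(−πζ/√(1−ζ²)) = 43.9%.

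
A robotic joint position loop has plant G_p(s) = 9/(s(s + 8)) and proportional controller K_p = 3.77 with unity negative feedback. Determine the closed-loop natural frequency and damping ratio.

1 + K_p·G_p(s) = 0 gives s² + 8s + 33.93 = 0.
So ω_n² = 33.93 ⇒ ω_n = 5.825 rad/s, and ζ = 8/(2ω_n) = 0.687.

ω_n = 5.82 rad/s, ζ = 0.687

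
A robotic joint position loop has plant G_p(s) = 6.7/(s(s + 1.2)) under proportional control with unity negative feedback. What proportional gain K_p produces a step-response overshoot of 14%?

From %OS = 100·exp(−πζ/√(1−ζ²)) = 14%, ζ = −ln(0.14)/√(π²+ln²(0.14)) = 0.5305.
Characteristic equation s² + 1.2s + 6.7K_p = 0 gives ζ = 1.2/(2√(6.7K_p)).
Setting ζ = 0.5305: √(6.7K_p) = 1.2/(2·0.5305) = 1.131, so K_p = 1.279/6.7 = 0.191.

K_p = 0.191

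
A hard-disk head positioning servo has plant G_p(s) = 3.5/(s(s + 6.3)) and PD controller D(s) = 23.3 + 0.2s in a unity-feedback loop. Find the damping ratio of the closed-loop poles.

Forward path: (23.3 + 0.2s)·3.5/(s(s+6.3)). The closed-loop characteristic equation is s² + (6.3 + 3.5·0.2)s + 3.5·23.3 = 0.
That is s² + 7s + 81.55 = 0, so ω_n = 9.031 rad/s and ζ = 7/(2·9.031) = 0.3876.

ζ = 0.388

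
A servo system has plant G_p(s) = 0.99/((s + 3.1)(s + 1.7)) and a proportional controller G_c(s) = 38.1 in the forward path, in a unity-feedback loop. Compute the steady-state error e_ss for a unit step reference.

The loop is type 0. Static position error constant K_pos = G_c(0)·G_p(0) = 38.1·0.1879 = 7.157.
Steady-state error to a unit step: e_ss = 1/(1+K_pos) = 1/8.157 = 0.123.

0.123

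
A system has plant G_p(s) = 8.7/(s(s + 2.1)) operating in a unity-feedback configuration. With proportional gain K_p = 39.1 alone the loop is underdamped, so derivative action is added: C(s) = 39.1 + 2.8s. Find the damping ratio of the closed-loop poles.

ζ = 0.717

Forward path: (39.1 + 2.8s)·8.7/(s(s+2.1)). The closed-loop characteristic equation is s² + (2.1 + 8.7·2.8)s + 8.7·39.1 = 0.
That is s² + 26.46s + 340.2 = 0, so ω_n = 18.44 rad/s and ζ = 26.46/(2·18.44) = 0.7173.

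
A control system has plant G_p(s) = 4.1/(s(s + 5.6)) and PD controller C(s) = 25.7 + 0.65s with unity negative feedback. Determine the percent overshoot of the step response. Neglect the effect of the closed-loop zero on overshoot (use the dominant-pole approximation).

25.1%

Forward path: (25.7 + 0.65s)·4.1/(s(s+5.6)). The closed-loop characteristic equation is s² + (5.6 + 4.1·0.65)s + 4.1·25.7 = 0.
That is s² + 8.265s + 105.4 = 0, so ω_n = 10.26 rad/s and ζ = 8.265/(2·10.26) = 0.4026.
%OS = 100·exp(−πζ/√(1−ζ²)) = 25.1%.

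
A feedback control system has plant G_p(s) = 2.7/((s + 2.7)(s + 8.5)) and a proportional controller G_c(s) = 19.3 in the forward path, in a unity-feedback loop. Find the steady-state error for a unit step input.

The loop is type 0. Static position error constant K_pos = G_c(0)·G_p(0) = 19.3·0.1176 = 2.271.
Steady-state error to a unit step: e_ss = 1/(1+K_pos) = 1/3.271 = 0.306.

0.306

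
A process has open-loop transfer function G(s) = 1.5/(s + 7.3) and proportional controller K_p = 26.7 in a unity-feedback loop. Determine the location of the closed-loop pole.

s = -47.35

Closed-loop transfer function: T(s) = K_p·G(s)/(1 + K_p·G(s)) = 40.05/(s + 7.3 + 40.05) = 40.05/(s + 47.35).
The closed-loop pole is at s = −47.35.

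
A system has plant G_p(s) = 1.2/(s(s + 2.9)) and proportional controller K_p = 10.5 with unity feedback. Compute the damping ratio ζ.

ζ = 0.408

1 + K_p·G_p(s) = 0 gives s² + 2.9s + 12.6 = 0.
So ω_n² = 12.6 ⇒ ω_n = 3.55 rad/s, and ζ = 2.9/(2ω_n) = 0.408.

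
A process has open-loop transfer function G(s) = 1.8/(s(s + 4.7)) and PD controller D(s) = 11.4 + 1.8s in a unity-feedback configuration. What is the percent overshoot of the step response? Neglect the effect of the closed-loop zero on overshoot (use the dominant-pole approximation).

0.329%

Forward path: (11.4 + 1.8s)·1.8/(s(s+4.7)). The closed-loop characteristic equation is s² + (4.7 + 1.8·1.8)s + 1.8·11.4 = 0.
That is s² + 7.94s + 20.52 = 0, so ω_n = 4.53 rad/s and ζ = 7.94/(2·4.53) = 0.8764.
%OS = 100·exp(−πζ/√(1−ζ²)) = 0.329%.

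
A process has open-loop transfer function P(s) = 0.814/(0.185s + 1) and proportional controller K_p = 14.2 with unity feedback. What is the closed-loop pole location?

s = -67.89

Closed loop: T(s) = K_p·P/(1+K_p·P) = 11.56/(0.185s + 1 + 11.56), with pole at s = −(1 + 11.56)/0.185 = −67.89.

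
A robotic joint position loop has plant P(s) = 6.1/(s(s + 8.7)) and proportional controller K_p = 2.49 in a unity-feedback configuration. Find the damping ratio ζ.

The closed-loop denominator is s(s+8.7) + 2.49·6.1 = s² + 8.7s + 15.19.
So ω_n² = 15.19 ⇒ ω_n = 3.897 rad/s, and ζ = 8.7/(2ω_n) = 1.12.

ζ = 1.12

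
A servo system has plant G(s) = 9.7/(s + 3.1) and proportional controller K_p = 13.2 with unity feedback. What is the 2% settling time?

T_s ≈ 0.0305 s

Closed-loop transfer function: T(s) = K_p·G(s)/(1 + K_p·G(s)) = 128/(s + 3.1 + 128) = 128/(s + 131.1).
Time constant τ = 1/131.1 = 0.007625 s, so the 2% settling time is about 4τ = 0.0305 s.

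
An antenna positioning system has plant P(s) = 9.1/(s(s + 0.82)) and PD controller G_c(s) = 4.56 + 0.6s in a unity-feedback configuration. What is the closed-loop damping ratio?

Forward path: (4.56 + 0.6s)·9.1/(s(s+0.82)). The closed-loop characteristic equation is s² + (0.82 + 9.1·0.6)s + 9.1·4.56 = 0.
That is s² + 6.28s + 41.5 = 0, so ω_n = 6.442 rad/s and ζ = 6.28/(2·6.442) = 0.4874.

ζ = 0.487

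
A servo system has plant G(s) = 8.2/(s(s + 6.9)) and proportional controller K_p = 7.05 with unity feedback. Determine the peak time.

T_p = 0.464 s

Closed-loop characteristic equation: s² + 6.9s + 57.81 = 0, so ω_n = 7.603 rad/s and ζ = 6.9/(2·7.603) = 0.4538.
Damped frequency ω_d = ω_n√(1−ζ²) = 6.776 rad/s, so peak time T_p = π/ω_d = 0.464 s.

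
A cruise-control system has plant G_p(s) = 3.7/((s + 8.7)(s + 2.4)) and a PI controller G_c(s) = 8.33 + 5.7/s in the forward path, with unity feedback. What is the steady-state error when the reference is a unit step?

The open loop G_c(s)G_p(s) has a pole at the origin (type 1), so the static position error constant is infinite and e_ss = 1/(1+∞) = 0.

0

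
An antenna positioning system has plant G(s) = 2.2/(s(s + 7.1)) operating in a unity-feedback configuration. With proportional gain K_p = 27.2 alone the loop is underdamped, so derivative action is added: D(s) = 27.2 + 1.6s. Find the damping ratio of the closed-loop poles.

Forward path: (27.2 + 1.6s)·2.2/(s(s+7.1)). The closed-loop characteristic equation is s² + (7.1 + 2.2·1.6)s + 2.2·27.2 = 0.
That is s² + 10.62s + 59.84 = 0, so ω_n = 7.736 rad/s and ζ = 10.62/(2·7.736) = 0.6864.

ζ = 0.686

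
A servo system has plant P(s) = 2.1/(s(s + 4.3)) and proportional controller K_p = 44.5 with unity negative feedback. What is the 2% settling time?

T_s ≈ 1.86 s

From 1 + K_pP(s) = 0: s² + 4.3s + 93.45 = 0 ⇒ ω_n = 9.667, ζ = 0.2224.
2% settling time T_s ≈ 4/(ζω_n) = 4/2.15 = 1.86 s.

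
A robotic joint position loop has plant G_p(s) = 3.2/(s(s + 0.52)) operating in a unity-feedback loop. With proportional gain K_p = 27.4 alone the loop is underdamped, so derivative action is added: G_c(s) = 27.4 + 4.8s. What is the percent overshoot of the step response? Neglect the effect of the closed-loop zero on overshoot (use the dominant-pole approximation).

0.657%

Forward path: (27.4 + 4.8s)·3.2/(s(s+0.52)). The closed-loop characteristic equation is s² + (0.52 + 3.2·4.8)s + 3.2·27.4 = 0.
That is s² + 15.88s + 87.68 = 0, so ω_n = 9.364 rad/s and ζ = 15.88/(2·9.364) = 0.8479.
%OS = 100·exp(−πζ/√(1−ζ²)) = 0.657%.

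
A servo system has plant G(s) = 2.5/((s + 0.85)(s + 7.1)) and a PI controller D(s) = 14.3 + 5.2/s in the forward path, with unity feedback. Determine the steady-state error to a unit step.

The open loop D(s)G(s) has a pole at the origin (type 1), so the static position error constant is infinite and e_ss = 1/(1+∞) = 0.

0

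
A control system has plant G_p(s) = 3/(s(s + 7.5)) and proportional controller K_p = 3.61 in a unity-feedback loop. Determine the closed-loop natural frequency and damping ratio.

ω_n = 3.29 rad/s, ζ = 1.14

With unity feedback the closed-loop characteristic equation is s² + 7.5s + 3.61·3 = s² + 7.5s + 10.83 = 0.
So ω_n² = 10.83 ⇒ ω_n = 3.291 rad/s, and ζ = 7.5/(2ω_n) = 1.14.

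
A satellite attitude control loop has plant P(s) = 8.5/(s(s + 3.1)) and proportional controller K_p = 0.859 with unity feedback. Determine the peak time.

T_p = 1.42 s

The closed-loop denominator s² + 3.1s + 7.301 gives ω_n = √7.301 = 2.702 and ζ = 3.1/(2ω_n) = 0.5736.
Damped frequency ω_d = ω_n√(1−ζ²) = 2.213 rad/s, so peak time T_p = π/ω_d = 1.42 s.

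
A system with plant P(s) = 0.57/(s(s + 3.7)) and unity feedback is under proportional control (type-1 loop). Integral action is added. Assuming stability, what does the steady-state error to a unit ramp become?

The integrator raises the loop to type 2, so K_v → ∞ and e_ss to a ramp is zero.

0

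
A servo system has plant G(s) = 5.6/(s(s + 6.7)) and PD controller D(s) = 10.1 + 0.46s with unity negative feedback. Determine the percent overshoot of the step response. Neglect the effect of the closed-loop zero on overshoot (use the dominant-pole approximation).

Forward path: (10.1 + 0.46s)·5.6/(s(s+6.7)). The closed-loop characteristic equation is s² + (6.7 + 5.6·0.46)s + 5.6·10.1 = 0.
That is s² + 9.276s + 56.56 = 0, so ω_n = 7.521 rad/s and ζ = 9.276/(2·7.521) = 0.6167.
%OS = 100·exp(−πζ/√(1−ζ²)) = 8.53%.

8.53%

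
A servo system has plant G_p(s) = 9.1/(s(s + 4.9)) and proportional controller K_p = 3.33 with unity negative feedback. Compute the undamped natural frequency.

The closed-loop denominator is s(s+4.9) + 3.33·9.1 = s² + 4.9s + 30.3.
Matching s² + 2ζω_n s + ω_n²: ω_n = √30.3 = 5.505 rad/s and 2ζω_n = 4.9, so ζ = 4.9/(2·5.505) = 0.445.

ω_n = 5.5 rad/s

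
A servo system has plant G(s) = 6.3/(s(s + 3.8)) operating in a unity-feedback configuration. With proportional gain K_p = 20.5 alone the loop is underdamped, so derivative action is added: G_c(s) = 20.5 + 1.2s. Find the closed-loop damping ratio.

ζ = 0.5

Forward path: (20.5 + 1.2s)·6.3/(s(s+3.8)). The closed-loop characteristic equation is s² + (3.8 + 6.3·1.2)s + 6.3·20.5 = 0.
That is s² + 11.36s + 129.2 = 0, so ω_n = 11.36 rad/s and ζ = 11.36/(2·11.36) = 0.4998.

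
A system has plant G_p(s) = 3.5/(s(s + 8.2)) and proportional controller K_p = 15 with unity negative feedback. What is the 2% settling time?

T_s ≈ 0.976 s

The closed-loop denominator s² + 8.2s + 52.5 gives ω_n = √52.5 = 7.246 and ζ = 8.2/(2ω_n) = 0.5659.
2% settling time T_s ≈ 4/(ζω_n) = 4/4.1 = 0.976 s.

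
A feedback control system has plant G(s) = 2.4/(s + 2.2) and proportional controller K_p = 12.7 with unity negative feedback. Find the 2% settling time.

Closed-loop transfer function: T(s) = K_p·G(s)/(1 + K_p·G(s)) = 30.48/(s + 2.2 + 30.48) = 30.48/(s + 32.68).
Time constant τ = 1/32.68 = 0.0306 s, so the 2% settling time is about 4τ = 0.122 s.

T_s ≈ 0.122 s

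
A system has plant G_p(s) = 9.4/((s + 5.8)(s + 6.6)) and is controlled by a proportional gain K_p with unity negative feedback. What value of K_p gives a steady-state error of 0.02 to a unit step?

Steady-state error for a unit step on this type-0 loop is 1/(1 + K_p·G_p(0)).
G_p(0) = 0.2456. Require 1/(1 + K_p·0.2456) = 0.02, so 1 + 0.2456·K_p = 50.
K_p = (50 − 1)/0.2456 = 200.

K_p = 200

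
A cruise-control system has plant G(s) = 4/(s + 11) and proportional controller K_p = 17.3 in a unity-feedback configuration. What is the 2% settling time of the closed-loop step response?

T_s ≈ 0.0499 s

Closed-loop transfer function: T(s) = K_p·G(s)/(1 + K_p·G(s)) = 69.2/(s + 11 + 69.2) = 69.2/(s + 80.2).
Time constant τ = 1/80.2 = 0.01247 s, so the 2% settling time is about 4τ = 0.0499 s.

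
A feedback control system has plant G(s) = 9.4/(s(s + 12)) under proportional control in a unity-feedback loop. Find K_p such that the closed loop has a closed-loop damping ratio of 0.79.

Closed-loop characteristic equation: s² + 12s + K_p·9.4 = 0.
So ω_n = √(9.4K_p) and 2ζω_n = 12, giving ζ = 12/(2√(9.4K_p)).
Setting ζ = 0.79: √(9.4K_p) = 12/(2·0.79) = 7.595, so K_p = 57.68/9.4 = 6.14.

K_p = 6.14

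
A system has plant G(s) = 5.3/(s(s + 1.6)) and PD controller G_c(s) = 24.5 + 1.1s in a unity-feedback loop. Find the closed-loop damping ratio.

ζ = 0.326

Forward path: (24.5 + 1.1s)·5.3/(s(s+1.6)). The closed-loop characteristic equation is s² + (1.6 + 5.3·1.1)s + 5.3·24.5 = 0.
That is s² + 7.43s + 129.8 = 0, so ω_n = 11.4 rad/s and ζ = 7.43/(2·11.4) = 0.326.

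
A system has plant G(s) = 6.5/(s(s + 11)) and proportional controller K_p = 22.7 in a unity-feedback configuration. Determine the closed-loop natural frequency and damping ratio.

ω_n = 12.1 rad/s, ζ = 0.453

The closed-loop denominator is s(s+11) + 22.7·6.5 = s² + 11s + 147.5.
Matching s² + 2ζω_n s + ω_n²: ω_n = √147.5 = 12.15 rad/s and 2ζω_n = 11, so ζ = 11/(2·12.15) = 0.453.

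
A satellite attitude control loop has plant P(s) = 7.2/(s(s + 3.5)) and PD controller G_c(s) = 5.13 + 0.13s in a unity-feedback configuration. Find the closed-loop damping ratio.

ζ = 0.365

Forward path: (5.13 + 0.13s)·7.2/(s(s+3.5)). The closed-loop characteristic equation is s² + (3.5 + 7.2·0.13)s + 7.2·5.13 = 0.
That is s² + 4.436s + 36.94 = 0, so ω_n = 6.077 rad/s and ζ = 4.436/(2·6.077) = 0.365.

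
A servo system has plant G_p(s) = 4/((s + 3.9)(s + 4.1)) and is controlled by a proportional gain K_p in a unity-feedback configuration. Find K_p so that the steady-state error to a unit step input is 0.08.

K_p = 46

For a type-0 loop with proportional control, e_ss = 1/(1 + K_p·G_p(0)).
G_p(0) = 0.2502. Require 1/(1 + K_p·0.2502) = 0.08, so 1 + 0.2502·K_p = 12.5.
K_p = (12.5 − 1)/0.2502 = 46.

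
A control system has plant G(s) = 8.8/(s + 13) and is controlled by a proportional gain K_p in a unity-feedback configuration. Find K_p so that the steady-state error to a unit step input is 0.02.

For a type-0 loop with proportional control, e_ss = 1/(1 + K_p·G(0)).
G(0) = 0.6769. Require 1/(1 + K_p·0.6769) = 0.02, so 1 + 0.6769·K_p = 50.
K_p = (50 − 1)/0.6769 = 72.4.

K_p = 72.4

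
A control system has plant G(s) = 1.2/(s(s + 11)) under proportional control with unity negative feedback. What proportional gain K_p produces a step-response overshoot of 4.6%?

From %OS = 100·exp(−πζ/√(1−ζ²)) = 4.6%, ζ = −ln(0.046)/√(π²+ln²(0.046)) = 0.7.
Characteristic equation s² + 11s + 1.2K_p = 0 gives ζ = 11/(2√(1.2K_p)).
Setting ζ = 0.7: √(1.2K_p) = 11/(2·0.7) = 7.857, so K_p = 61.74/1.2 = 51.5.

K_p = 51.5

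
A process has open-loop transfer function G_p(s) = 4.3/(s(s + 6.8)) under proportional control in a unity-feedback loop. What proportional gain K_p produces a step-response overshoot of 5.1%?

From %OS = 100·exp(−πζ/√(1−ζ²)) = 5.1%, ζ = −ln(0.051)/√(π²+ln²(0.051)) = 0.6877.
Characteristic equation s² + 6.8s + 4.3K_p = 0 gives ζ = 6.8/(2√(4.3K_p)).
Setting ζ = 0.6877: √(4.3K_p) = 6.8/(2·0.6877) = 4.944, so K_p = 24.44/4.3 = 5.68.

K_p = 5.68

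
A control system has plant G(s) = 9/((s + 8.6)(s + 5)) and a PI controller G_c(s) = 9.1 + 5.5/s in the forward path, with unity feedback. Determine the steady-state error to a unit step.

0

The open loop G_c(s)G(s) has a pole at the origin (type 1), so the static position error constant is infinite and e_ss = 1/(1+∞) = 0.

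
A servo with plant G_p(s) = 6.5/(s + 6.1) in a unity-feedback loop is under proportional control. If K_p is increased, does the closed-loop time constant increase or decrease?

decrease

The closed-loop bandwidth 6.1+K_p·6.5 grows with K_p, so τ shrinks.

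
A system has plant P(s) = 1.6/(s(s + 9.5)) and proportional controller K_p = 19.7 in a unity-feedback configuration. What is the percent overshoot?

The closed-loop denominator s² + 9.5s + 31.52 gives ω_n = √31.52 = 5.614 and ζ = 9.5/(2ω_n) = 0.8461.
%OS = 100·exp(−πζ/√(1−ζ²)) = 100·exp(−π·0.8461/√0.2842) = 0.683%.

0.683%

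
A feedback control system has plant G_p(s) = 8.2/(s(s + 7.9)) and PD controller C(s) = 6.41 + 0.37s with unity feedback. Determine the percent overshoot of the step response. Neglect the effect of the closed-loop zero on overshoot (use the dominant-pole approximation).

Forward path: (6.41 + 0.37s)·8.2/(s(s+7.9)). The closed-loop characteristic equation is s² + (7.9 + 8.2·0.37)s + 8.2·6.41 = 0.
That is s² + 10.93s + 52.56 = 0, so ω_n = 7.25 rad/s and ζ = 10.93/(2·7.25) = 0.7541.
%OS = 100·exp(−πζ/√(1−ζ²)) = 2.71%.

2.71%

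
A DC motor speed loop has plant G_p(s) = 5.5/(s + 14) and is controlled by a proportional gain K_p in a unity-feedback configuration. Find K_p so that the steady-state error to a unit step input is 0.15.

K_p = 14.4

The loop is type 0, so e_ss(step) = 1/(1 + K_pos) with K_pos = K_p·G_p(0).
G_p(0) = 0.3929. Require 1/(1 + K_p·0.3929) = 0.15, so 1 + 0.3929·K_p = 6.667.
K_p = (6.667 − 1)/0.3929 = 14.4.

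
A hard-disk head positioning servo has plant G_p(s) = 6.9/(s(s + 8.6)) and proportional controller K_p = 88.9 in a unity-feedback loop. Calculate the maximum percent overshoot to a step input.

57.5%

Closed-loop characteristic equation: s² + 8.6s + 613.4 = 0, so ω_n = 24.77 rad/s and ζ = 8.6/(2·24.77) = 0.1736.
%OS = 100·exp(−πζ/√(1−ζ²)) = 100·exp(−π·0.1736/√0.9699) = 57.5%.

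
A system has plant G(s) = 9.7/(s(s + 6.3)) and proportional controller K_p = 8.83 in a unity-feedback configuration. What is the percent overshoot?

32.1%

The closed-loop denominator s² + 6.3s + 85.65 gives ω_n = √85.65 = 9.255 and ζ = 6.3/(2ω_n) = 0.3404.
%OS = 100·exp(−πζ/√(1−ζ²)) = 100·exp(−π·0.3404/√0.8842) = 32.1%.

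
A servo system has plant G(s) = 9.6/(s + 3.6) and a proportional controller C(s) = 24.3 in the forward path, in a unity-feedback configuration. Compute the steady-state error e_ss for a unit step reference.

0.0152

The loop is type 0. Static position error constant K_pos = C(0)·G(0) = 24.3·2.667 = 64.8.
Steady-state error to a unit step: e_ss = 1/(1+K_pos) = 1/65.8 = 0.0152.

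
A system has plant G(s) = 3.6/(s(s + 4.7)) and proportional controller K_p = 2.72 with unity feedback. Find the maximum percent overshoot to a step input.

The closed-loop denominator s² + 4.7s + 9.792 gives ω_n = √9.792 = 3.129 and ζ = 4.7/(2ω_n) = 0.751.
%OS = 100·exp(−πζ/√(1−ζ²)) = 100·exp(−π·0.751/√0.436) = 2.81%.

2.81%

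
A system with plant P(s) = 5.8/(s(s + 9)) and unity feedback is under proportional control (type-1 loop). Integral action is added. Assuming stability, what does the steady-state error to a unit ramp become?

0

The integrator raises the loop to type 2, so K_v → ∞ and e_ss to a ramp is zero.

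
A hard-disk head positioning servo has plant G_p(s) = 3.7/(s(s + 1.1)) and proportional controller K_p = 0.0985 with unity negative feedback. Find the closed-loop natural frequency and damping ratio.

ω_n = 0.604 rad/s, ζ = 0.911

1 + K_p·G_p(s) = 0 gives s² + 1.1s + 0.3645 = 0.
Matching s² + 2ζω_n s + ω_n²: ω_n = √0.3645 = 0.6037 rad/s and 2ζω_n = 1.1, so ζ = 1.1/(2·0.6037) = 0.911.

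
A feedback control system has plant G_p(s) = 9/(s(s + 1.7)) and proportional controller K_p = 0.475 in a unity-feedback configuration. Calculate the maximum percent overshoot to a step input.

24.2%

Closed-loop characteristic equation: s² + 1.7s + 4.275 = 0, so ω_n = 2.068 rad/s and ζ = 1.7/(2·2.068) = 0.4111.
%OS = 100·exp(−πζ/√(1−ζ²)) = 100·exp(−π·0.4111/√0.831) = 24.2%.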